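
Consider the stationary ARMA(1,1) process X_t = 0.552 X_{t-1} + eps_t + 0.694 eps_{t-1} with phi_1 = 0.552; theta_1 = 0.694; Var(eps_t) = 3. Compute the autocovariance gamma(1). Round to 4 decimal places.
\gamma(1) = 7.4357

Multiply the model equation by X_{t-k} and take expectations. With theta_0 = psi_0 = 1 and psi_j the MA(infinity) weights, this gives
  gamma(k) - sum_i phi_i gamma(k-i) = c_k,
  c_k = sigma^2 * sum_{j=k..q} theta_j psi_{j-k}   (c_k = 0 for k > q),
using gamma(-m) = gamma(m).
psi-weights needed (psi_j = theta_j + sum_i phi_i psi_{j-i}):
  psi_1 = theta_1 + phi_1 = 0.694 + (0.552) = 1.246
Right-hand sides:
  c_0 = sigma^2 (1 + theta_1 psi_1) = 3 * (1 + (0.694)(1.246)) = 3 * 1.864724 = 5.594172
  c_1 = sigma^2 theta_1 = 3 * (0.694) = 2.082
  c_2 = 0
Equations for k = 0 and k = 1 (AR order 1):
  gamma(0) = phi_1 gamma(1) + c_0
  gamma(1) = phi_1 gamma(0) + c_1
Substituting the second into the first: gamma(0) (1 - phi_1^2) = c_0 + phi_1 c_1, so
  gamma(0) = (c_0 + phi_1 c_1) / (1 - phi_1^2) = (5.594172 + (0.552)(2.082)) / (1 - (0.552)^2) = 6.743436 / 0.695296 = 9.698655.
  gamma(1) = phi_1 gamma(0) + c_1 = (0.552)(9.698655) + (2.082) = 7.435658.
Therefore gamma(1) = 7.4357 (to 4 decimal places).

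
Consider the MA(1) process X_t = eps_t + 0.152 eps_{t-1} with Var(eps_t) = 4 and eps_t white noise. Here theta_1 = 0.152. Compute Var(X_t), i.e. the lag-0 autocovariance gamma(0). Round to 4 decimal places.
\gamma(0) = 4.0924

For an MA(q) process X_t = eps_t + sum_i theta_i eps_{t-i} with
Var(eps_t) = sigma^2, the variance is
  gamma(0) = sigma^2 * (1 + sum_i theta_i^2).
  sum_i theta_i^2 = (0.152)^2 = 0.023104.
  gamma(0) = 4 * (1 + 0.023104) = 4 * 1.023104 = 4.092416, which rounds to 4.0924.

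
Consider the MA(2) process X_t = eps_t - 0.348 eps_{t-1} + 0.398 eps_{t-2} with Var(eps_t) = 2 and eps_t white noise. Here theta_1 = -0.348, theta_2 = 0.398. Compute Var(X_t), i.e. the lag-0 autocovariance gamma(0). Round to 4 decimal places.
\gamma(0) = 2.5590

For an MA(q) process X_t = eps_t + sum_i theta_i eps_{t-i} with
Var(eps_t) = sigma^2, the variance is
  gamma(0) = sigma^2 * (1 + sum_i theta_i^2).
  sum_i theta_i^2 = (-0.348)^2 + (0.398)^2 = 0.121104 + 0.158404 = 0.279508.
  gamma(0) = 2 * (1 + 0.279508) = 2 * 1.279508 = 2.559016, which rounds to 2.5590.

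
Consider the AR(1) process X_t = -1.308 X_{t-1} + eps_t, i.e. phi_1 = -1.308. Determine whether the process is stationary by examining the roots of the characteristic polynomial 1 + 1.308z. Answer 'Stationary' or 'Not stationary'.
\text{Not stationary}

The AR(p) characteristic polynomial is P(z) = 1 + 1.308z.
Stationarity requires all roots to lie outside the unit circle, i.e. |z| > 1 for every root.
This is linear in z: 1 + (1.308) z = 0  =>  z = -1/(1.308) = -0.764526,  |z| = 0.764526.
Moduli of all roots: 0.7645.
All moduli strictly greater than 1? No.
Verdict: Not stationary.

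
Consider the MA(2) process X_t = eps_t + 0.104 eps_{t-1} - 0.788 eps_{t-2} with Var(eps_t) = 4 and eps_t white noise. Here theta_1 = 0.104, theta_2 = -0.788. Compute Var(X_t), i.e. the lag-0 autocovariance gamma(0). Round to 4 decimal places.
\gamma(0) = 6.5270

For an MA(q) process X_t = eps_t + sum_i theta_i eps_{t-i} with
Var(eps_t) = sigma^2, the variance is
  gamma(0) = sigma^2 * (1 + sum_i theta_i^2).
  sum_i theta_i^2 = (0.104)^2 + (-0.788)^2 = 0.010816 + 0.620944 = 0.63176.
  gamma(0) = 4 * (1 + 0.63176) = 4 * 1.63176 = 6.52704, which rounds to 6.5270.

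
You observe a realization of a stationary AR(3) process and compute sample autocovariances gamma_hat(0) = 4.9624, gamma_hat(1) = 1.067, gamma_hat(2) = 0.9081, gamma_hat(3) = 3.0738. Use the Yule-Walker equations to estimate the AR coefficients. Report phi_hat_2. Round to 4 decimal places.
\hat\phi_{2} = 0.0340

The Yule-Walker equations for an AR(p) process read, in matrix form,
  Gamma_p phi = r_p,   with   (Gamma_p)_{ij} = gamma(|i - j|),
                       (r_p)_i = gamma(i),   i,j = 1..p.
Substitute the sample gammas (Toeplitz matrix and right-hand side of size 3):
  Gamma_p = [[4.9624, 1.067, 0.9081], [1.067, 4.9624, 1.067], [0.9081, 1.067, 4.9624]]
  r_p     = [1.067, 0.9081, 3.0738]
Written out (R1..R3):
  (R1) 4.9624 phi_1 + 1.067 phi_2 + 0.9081 phi_3 = 1.067
  (R2) 1.067 phi_1 + 4.9624 phi_2 + 1.067 phi_3 = 0.9081
  (R3) 0.9081 phi_1 + 1.067 phi_2 + 4.9624 phi_3 = 3.0738
Gaussian elimination:
  R2 <- R2 - (1.067/4.9624) R1 = R2 - (0.215017) R1:  4.732977 phi_2 + 0.871743 phi_3 = 0.678677
  R3 <- R3 - (0.9081/4.9624) R1 = R3 - (0.182996) R1:  0.871743 phi_2 + 4.796221 phi_3 = 2.878543
  R3 <- R3 - (0.871743/4.732977) R2 = R3 - (0.184185) R2:  4.635659 phi_3 = 2.753541
Back-substitution:
  phi_hat_3 = 2.753541 / 4.635659 = 0.593991
  phi_hat_2 = (0.678677 - (0.871743)(0.593991)) / 4.732977 = 0.033989
  phi_hat_1 = (1.067 - (1.067)(0.033989) - (0.9081)(0.593991)) / 4.9624 = 0.099011
So phi_hat = [0.0990, 0.0340, 0.5940].
Therefore phi_hat_2 = 0.0340.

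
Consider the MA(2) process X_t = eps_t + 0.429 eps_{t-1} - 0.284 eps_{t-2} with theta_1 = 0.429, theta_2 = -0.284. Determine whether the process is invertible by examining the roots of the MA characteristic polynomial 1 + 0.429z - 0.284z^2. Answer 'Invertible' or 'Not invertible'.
\text{Invertible}

The MA(q) characteristic polynomial is P(z) = 1 + 0.429z - 0.284z^2.
Invertibility requires all roots to lie outside the unit circle, i.e. |z| > 1 for every root.
Set 1 + (0.429) z + (-0.284) z^2 = 0, i.e. a z^2 + b z + c = 0 with a = -0.284, b = 0.429, c = 1.
Discriminant D = b^2 - 4ac = (0.429)^2 - 4*(-0.284)*1 = 0.184041 - (-1.136) = 1.320041.
D >= 0, so the roots are real: z = (-b +/- sqrt(D)) / (2a) = (-0.429 +/- 1.14893) / (-0.568).
  z_1 = (-0.429 + 1.14893) / (-0.568) = -1.2675,   |z_1| = 1.2675.
  z_2 = (-0.429 - 1.14893) / (-0.568) = 2.778,   |z_2| = 2.778.
Moduli of all roots: 1.2675, 2.7780.
All moduli strictly greater than 1? Yes.
Verdict: Invertible.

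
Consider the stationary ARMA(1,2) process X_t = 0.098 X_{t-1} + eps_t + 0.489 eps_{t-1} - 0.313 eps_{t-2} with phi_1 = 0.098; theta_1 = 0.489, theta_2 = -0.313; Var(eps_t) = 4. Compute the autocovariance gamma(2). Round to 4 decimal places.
\gamma(2) = -1.0781

Multiply the model equation by X_{t-k} and take expectations. With theta_0 = psi_0 = 1 and psi_j the MA(infinity) weights, this gives
  gamma(k) - sum_i phi_i gamma(k-i) = c_k,
  c_k = sigma^2 * sum_{j=k..q} theta_j psi_{j-k}   (c_k = 0 for k > q),
using gamma(-m) = gamma(m).
psi-weights needed (psi_j = theta_j + sum_i phi_i psi_{j-i}):
  psi_1 = theta_1 + phi_1 = 0.489 + (0.098) = 0.587
  psi_2 = theta_2 + phi_1 psi_1 = -0.313 + (0.098)(0.587) = -0.255474
Right-hand sides:
  c_0 = sigma^2 (1 + theta_1 psi_1 + theta_2 psi_2) = 4 * (1 + (0.489)(0.587) + (-0.313)(-0.255474)) = 4 * 1.367006 = 5.468025
  c_1 = sigma^2 (theta_1 + theta_2 psi_1) = 4 * (0.489 + (-0.313)(0.587)) = 1.221076
  c_2 = sigma^2 theta_2 = 4 * (-0.313) = -1.252
Equations for k = 0 and k = 1 (AR order 1):
  gamma(0) = phi_1 gamma(1) + c_0
  gamma(1) = phi_1 gamma(0) + c_1
Substituting the second into the first: gamma(0) (1 - phi_1^2) = c_0 + phi_1 c_1, so
  gamma(0) = (c_0 + phi_1 c_1) / (1 - phi_1^2) = (5.468025 + (0.098)(1.221076)) / (1 - (0.098)^2) = 5.587691 / 0.990396 = 5.641875.
  gamma(1) = phi_1 gamma(0) + c_1 = (0.098)(5.641875) + (1.221076) = 1.77398.
For k = 2: gamma(2) = phi_1 gamma(1) + c_2
  = (0.098)(1.77398) + (-1.252) = -1.07815.
Therefore gamma(2) = -1.0781 (to 4 decimal places).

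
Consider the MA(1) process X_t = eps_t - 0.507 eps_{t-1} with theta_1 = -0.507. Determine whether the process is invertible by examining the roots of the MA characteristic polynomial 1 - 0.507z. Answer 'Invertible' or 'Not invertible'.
\text{Invertible}

The MA(q) characteristic polynomial is P(z) = 1 - 0.507z.
Invertibility requires all roots to lie outside the unit circle, i.e. |z| > 1 for every root.
This is linear in z: 1 + (-0.507) z = 0  =>  z = -1/(-0.507) = 1.972387,  |z| = 1.972387.
Moduli of all roots: 1.9724.
All moduli strictly greater than 1? Yes.
Verdict: Invertible.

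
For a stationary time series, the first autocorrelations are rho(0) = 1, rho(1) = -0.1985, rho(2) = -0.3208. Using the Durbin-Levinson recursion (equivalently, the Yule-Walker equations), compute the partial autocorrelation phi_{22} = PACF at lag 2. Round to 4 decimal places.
\phi_{22} = -0.3750

The PACF at lag k is phi_{kk}, the last component of the solution
to the Yule-Walker system G_k phi = r_k where
  (G_k)_{ij} = rho(|i - j|), (r_k)_i = rho(i), i,j = 1..k.
Equivalently, Durbin-Levinson gives phi_{kk} iteratively:
  phi_{11} = rho(1)
  phi_{kk} = [rho(k) - sum_{j=1..k-1} phi_{k-1,j} rho(k-j)]
            / [1 - sum_{j=1..k-1} phi_{k-1,j} rho(j)],
  phi_{k,j} = phi_{k-1,j} - phi_{kk} phi_{k-1,k-j},  j = 1..k-1.
Step k = 1:
  phi_11 = rho(1) = -0.1985.
Step k = 2:
  phi_22 = [rho(2) - phi_11 rho(1)] / [1 - phi_11 rho(1)] = [-0.3208 - (-0.1985)(-0.1985)] / [1 - (-0.1985)(-0.1985)]
         = -0.36020225 / 0.96059775 = -0.375.
Therefore phi_{22} = -0.3750.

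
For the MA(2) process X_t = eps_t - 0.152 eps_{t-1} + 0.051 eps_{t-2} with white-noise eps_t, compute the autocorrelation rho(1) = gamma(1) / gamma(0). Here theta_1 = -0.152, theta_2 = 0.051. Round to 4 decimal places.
\rho(1) = -0.1557

For an MA(q) process with theta_0 = 1, the autocovariance is
  gamma(k) = sigma^2 * sum_{i=0..q-k} theta_i * theta_{i+k},
and rho(k) = gamma(k) / gamma(0). Sigma^2 cancels.
  numerator   = (1)*(-0.152) + (-0.152)*(0.051) = -0.159752.
  denominator = (1)^2 + (-0.152)^2 + (0.051)^2 = 1.025705.
  rho(1) = -0.159752 / 1.025705 = -0.1557.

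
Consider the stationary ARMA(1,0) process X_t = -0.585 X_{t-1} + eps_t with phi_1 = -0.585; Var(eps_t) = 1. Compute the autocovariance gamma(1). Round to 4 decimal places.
\gamma(1) = -0.8894

Multiply the model equation by X_{t-k} and take expectations. With theta_0 = psi_0 = 1 and psi_j the MA(infinity) weights, this gives
  gamma(k) - sum_i phi_i gamma(k-i) = c_k,
  c_k = sigma^2 * sum_{j=k..q} theta_j psi_{j-k}   (c_k = 0 for k > q),
using gamma(-m) = gamma(m).
Pure AR (q = 0): c_0 = sigma^2 = 1, c_k = 0 for k >= 1.
Equations for k = 0 and k = 1 (AR order 1):
  gamma(0) = phi_1 gamma(1) + c_0
  gamma(1) = phi_1 gamma(0) + c_1
Substituting the second into the first: gamma(0) (1 - phi_1^2) = c_0 + phi_1 c_1, so
  gamma(0) = c_0 / (1 - phi_1^2) = 1 / (1 - (-0.585)^2) = 1 / 0.657775 = 1.520277.
  gamma(1) = phi_1 gamma(0) = (-0.585)(1.520277) = -0.889362.
Therefore gamma(1) = -0.8894 (to 4 decimal places).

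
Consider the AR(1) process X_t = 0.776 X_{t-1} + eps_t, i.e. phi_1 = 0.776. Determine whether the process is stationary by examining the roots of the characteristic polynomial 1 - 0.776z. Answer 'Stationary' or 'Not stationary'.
\text{Stationary}

The AR(p) characteristic polynomial is P(z) = 1 - 0.776z.
Stationarity requires all roots to lie outside the unit circle, i.e. |z| > 1 for every root.
This is linear in z: 1 + (-0.776) z = 0  =>  z = -1/(-0.776) = 1.28866,  |z| = 1.28866.
Moduli of all roots: 1.2887.
All moduli strictly greater than 1? Yes.
Verdict: Stationary.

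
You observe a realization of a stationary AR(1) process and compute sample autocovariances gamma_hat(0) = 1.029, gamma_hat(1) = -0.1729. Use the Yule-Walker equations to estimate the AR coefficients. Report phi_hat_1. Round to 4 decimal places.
\hat\phi_{1} = -0.1680

The Yule-Walker equations for an AR(p) process read, in matrix form,
  Gamma_p phi = r_p,   with   (Gamma_p)_{ij} = gamma(|i - j|),
                       (r_p)_i = gamma(i),   i,j = 1..p.
Substitute the sample gammas (Toeplitz matrix and right-hand side of size 1):
  Gamma_p = [[1.029]]
  r_p     = [-0.1729]
With p = 1 this is the single equation gamma(0) phi_1 = gamma(1):
  phi_hat_1 = gamma(1) / gamma(0) = -0.1729 / 1.029 = -0.1680.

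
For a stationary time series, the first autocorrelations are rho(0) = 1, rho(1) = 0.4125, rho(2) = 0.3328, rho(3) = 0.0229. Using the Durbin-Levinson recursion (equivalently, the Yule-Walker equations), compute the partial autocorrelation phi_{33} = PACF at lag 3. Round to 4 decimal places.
\phi_{33} = -0.2109

The PACF at lag k is phi_{kk}, the last component of the solution
to the Yule-Walker system G_k phi = r_k where
  (G_k)_{ij} = rho(|i - j|), (r_k)_i = rho(i), i,j = 1..k.
Equivalently, Durbin-Levinson gives phi_{kk} iteratively:
  phi_{11} = rho(1)
  phi_{kk} = [rho(k) - sum_{j=1..k-1} phi_{k-1,j} rho(k-j)]
            / [1 - sum_{j=1..k-1} phi_{k-1,j} rho(j)],
  phi_{k,j} = phi_{k-1,j} - phi_{kk} phi_{k-1,k-j},  j = 1..k-1.
Step k = 1:
  phi_11 = rho(1) = 0.4125.
Step k = 2:
  phi_22 = [rho(2) - phi_11 rho(1)] / [1 - phi_11 rho(1)] = [0.3328 - (0.4125)(0.4125)] / [1 - (0.4125)(0.4125)]
         = 0.16264375 / 0.82984375 = 0.195993.
  Update: phi_21 = phi_11 - phi_22 phi_11 = 0.4125 - (0.195993)(0.4125) = 0.331653.
Step k = 3:
  phi_33 = [rho(3) - phi_21 rho(2) - phi_22 rho(1)] / [1 - phi_21 rho(1) - phi_22 rho(2)]
    numerator   = 0.0229 - (0.331653)(0.3328) - (0.195993)(0.4125) = -0.16832125
    denominator = 1 - (0.331653)(0.4125) - (0.195993)(0.3328) = 0.79796668
  phi_33 = -0.16832125 / 0.79796668 = -0.2109.
Therefore phi_{33} = -0.2109.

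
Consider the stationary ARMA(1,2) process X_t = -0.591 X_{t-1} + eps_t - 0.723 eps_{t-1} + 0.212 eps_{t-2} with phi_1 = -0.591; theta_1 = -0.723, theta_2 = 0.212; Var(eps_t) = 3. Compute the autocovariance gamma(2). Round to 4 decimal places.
\gamma(2) = 6.8425

Multiply the model equation by X_{t-k} and take expectations. With theta_0 = psi_0 = 1 and psi_j the MA(infinity) weights, this gives
  gamma(k) - sum_i phi_i gamma(k-i) = c_k,
  c_k = sigma^2 * sum_{j=k..q} theta_j psi_{j-k}   (c_k = 0 for k > q),
using gamma(-m) = gamma(m).
psi-weights needed (psi_j = theta_j + sum_i phi_i psi_{j-i}):
  psi_1 = theta_1 + phi_1 = -0.723 + (-0.591) = -1.314
  psi_2 = theta_2 + phi_1 psi_1 = 0.212 + (-0.591)(-1.314) = 0.988574
Right-hand sides:
  c_0 = sigma^2 (1 + theta_1 psi_1 + theta_2 psi_2) = 3 * (1 + (-0.723)(-1.314) + (0.212)(0.988574)) = 3 * 2.1596 = 6.478799
  c_1 = sigma^2 (theta_1 + theta_2 psi_1) = 3 * (-0.723 + (0.212)(-1.314)) = -3.004704
  c_2 = sigma^2 theta_2 = 3 * (0.212) = 0.636
Equations for k = 0 and k = 1 (AR order 1):
  gamma(0) = phi_1 gamma(1) + c_0
  gamma(1) = phi_1 gamma(0) + c_1
Substituting the second into the first: gamma(0) (1 - phi_1^2) = c_0 + phi_1 c_1, so
  gamma(0) = (c_0 + phi_1 c_1) / (1 - phi_1^2) = (6.478799 + (-0.591)(-3.004704)) / (1 - (-0.591)^2) = 8.254579 / 0.650719 = 12.685321.
  gamma(1) = phi_1 gamma(0) + c_1 = (-0.591)(12.685321) + (-3.004704) = -10.501728.
For k = 2: gamma(2) = phi_1 gamma(1) + c_2
  = (-0.591)(-10.501728) + (0.636) = 6.842522.
Therefore gamma(2) = 6.8425 (to 4 decimal places).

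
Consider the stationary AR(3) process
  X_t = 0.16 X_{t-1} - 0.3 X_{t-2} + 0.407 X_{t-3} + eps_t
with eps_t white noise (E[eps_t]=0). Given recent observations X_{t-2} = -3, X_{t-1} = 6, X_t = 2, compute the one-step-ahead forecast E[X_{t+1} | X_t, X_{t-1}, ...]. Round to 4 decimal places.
E[X_{t+1} \mid \mathcal F_t] = -2.7010

For an AR(p) model X_t = c + sum_i phi_i X_{t-i} + eps_t, the
one-step-ahead conditional mean is
  E[X_{t+1} | X_t, ...] = c + sum_i phi_i X_{t+1-i}.
Substitute known values:
  E[X_{t+1} | ...] = (0.16) * (2) + (-0.3) * (6) + (0.407) * (-3)
                   = -2.7010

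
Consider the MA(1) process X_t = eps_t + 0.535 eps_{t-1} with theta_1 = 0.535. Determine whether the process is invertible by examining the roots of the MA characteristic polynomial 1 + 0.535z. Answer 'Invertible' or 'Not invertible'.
\text{Invertible}

The MA(q) characteristic polynomial is P(z) = 1 + 0.535z.
Invertibility requires all roots to lie outside the unit circle, i.e. |z| > 1 for every root.
This is linear in z: 1 + (0.535) z = 0  =>  z = -1/(0.535) = -1.869159,  |z| = 1.869159.
Moduli of all roots: 1.8692.
All moduli strictly greater than 1? Yes.
Verdict: Invertible.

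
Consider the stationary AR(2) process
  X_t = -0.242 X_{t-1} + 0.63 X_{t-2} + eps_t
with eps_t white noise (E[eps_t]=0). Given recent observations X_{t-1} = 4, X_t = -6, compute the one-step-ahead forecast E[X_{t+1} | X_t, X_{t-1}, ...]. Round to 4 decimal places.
E[X_{t+1} \mid \mathcal F_t] = 3.9720

For an AR(p) model X_t = c + sum_i phi_i X_{t-i} + eps_t, the
one-step-ahead conditional mean is
  E[X_{t+1} | X_t, ...] = c + sum_i phi_i X_{t+1-i}.
Substitute known values:
  E[X_{t+1} | ...] = (-0.242) * (-6) + (0.63) * (4)
                   = 3.9720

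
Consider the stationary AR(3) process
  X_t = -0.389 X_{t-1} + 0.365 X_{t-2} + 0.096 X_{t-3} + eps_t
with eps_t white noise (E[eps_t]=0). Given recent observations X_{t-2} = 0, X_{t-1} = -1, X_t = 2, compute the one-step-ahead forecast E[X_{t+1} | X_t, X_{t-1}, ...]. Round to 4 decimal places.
E[X_{t+1} \mid \mathcal F_t] = -1.1430

For an AR(p) model X_t = c + sum_i phi_i X_{t-i} + eps_t, the
one-step-ahead conditional mean is
  E[X_{t+1} | X_t, ...] = c + sum_i phi_i X_{t+1-i}.
Substitute known values:
  E[X_{t+1} | ...] = (-0.389) * (2) + (0.365) * (-1) + (0.096) * (0)
                   = -1.1430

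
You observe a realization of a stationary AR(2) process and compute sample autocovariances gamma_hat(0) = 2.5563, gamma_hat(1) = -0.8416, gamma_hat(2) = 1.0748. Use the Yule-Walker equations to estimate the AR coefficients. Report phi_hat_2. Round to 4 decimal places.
\hat\phi_{2} = 0.3500

The Yule-Walker equations for an AR(p) process read, in matrix form,
  Gamma_p phi = r_p,   with   (Gamma_p)_{ij} = gamma(|i - j|),
                       (r_p)_i = gamma(i),   i,j = 1..p.
Substitute the sample gammas (Toeplitz matrix and right-hand side of size 2):
  Gamma_p = [[2.5563, -0.8416], [-0.8416, 2.5563]]
  r_p     = [-0.8416, 1.0748]
Written out:
  2.5563 phi_1 - 0.8416 phi_2 = -0.8416
  -0.8416 phi_1 + 2.5563 phi_2 = 1.0748
Solve by Cramer's rule:
  det = gamma(0)^2 - gamma(1)^2 = (2.5563)^2 - (-0.8416)^2 = 6.53466969 - 0.70829056 = 5.82637913
  phi_hat_1 = [gamma(1) gamma(0) - gamma(1) gamma(2)] / det = [(-0.8416)(2.5563) - (-0.8416)(1.0748)] / 5.82637913 = -1.2468304 / 5.82637913 = -0.214
  phi_hat_2 = [gamma(0) gamma(2) - gamma(1)^2] / det = [(2.5563)(1.0748) - (-0.8416)^2] / 5.82637913 = 2.03922068 / 5.82637913 = 0.35
So phi_hat = [-0.2140, 0.3500].
Therefore phi_hat_2 = 0.3500.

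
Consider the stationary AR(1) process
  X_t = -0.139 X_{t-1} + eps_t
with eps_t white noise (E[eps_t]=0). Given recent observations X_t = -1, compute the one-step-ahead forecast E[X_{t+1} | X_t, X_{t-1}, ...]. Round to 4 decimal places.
E[X_{t+1} \mid \mathcal F_t] = 0.1390

For an AR(p) model X_t = c + sum_i phi_i X_{t-i} + eps_t, the
one-step-ahead conditional mean is
  E[X_{t+1} | X_t, ...] = c + sum_i phi_i X_{t+1-i}.
Substitute known values:
  E[X_{t+1} | ...] = (-0.139) * (-1)
                   = 0.1390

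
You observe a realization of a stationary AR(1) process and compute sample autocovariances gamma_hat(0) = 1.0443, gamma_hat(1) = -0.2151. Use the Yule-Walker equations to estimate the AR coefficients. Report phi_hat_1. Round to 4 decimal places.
\hat\phi_{1} = -0.2060

The Yule-Walker equations for an AR(p) process read, in matrix form,
  Gamma_p phi = r_p,   with   (Gamma_p)_{ij} = gamma(|i - j|),
                       (r_p)_i = gamma(i),   i,j = 1..p.
Substitute the sample gammas (Toeplitz matrix and right-hand side of size 1):
  Gamma_p = [[1.0443]]
  r_p     = [-0.2151]
With p = 1 this is the single equation gamma(0) phi_1 = gamma(1):
  phi_hat_1 = gamma(1) / gamma(0) = -0.2151 / 1.0443 = -0.2060.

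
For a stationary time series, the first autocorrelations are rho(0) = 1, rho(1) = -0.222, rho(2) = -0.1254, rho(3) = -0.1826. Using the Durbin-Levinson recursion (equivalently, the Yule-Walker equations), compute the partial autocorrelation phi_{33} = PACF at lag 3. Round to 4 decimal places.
\phi_{33} = -0.2791

The PACF at lag k is phi_{kk}, the last component of the solution
to the Yule-Walker system G_k phi = r_k where
  (G_k)_{ij} = rho(|i - j|), (r_k)_i = rho(i), i,j = 1..k.
Equivalently, Durbin-Levinson gives phi_{kk} iteratively:
  phi_{11} = rho(1)
  phi_{kk} = [rho(k) - sum_{j=1..k-1} phi_{k-1,j} rho(k-j)]
            / [1 - sum_{j=1..k-1} phi_{k-1,j} rho(j)],
  phi_{k,j} = phi_{k-1,j} - phi_{kk} phi_{k-1,k-j},  j = 1..k-1.
Step k = 1:
  phi_11 = rho(1) = -0.222.
Step k = 2:
  phi_22 = [rho(2) - phi_11 rho(1)] / [1 - phi_11 rho(1)] = [-0.1254 - (-0.222)(-0.222)] / [1 - (-0.222)(-0.222)]
         = -0.174684 / 0.950716 = -0.183739.
  Update: phi_21 = phi_11 - phi_22 phi_11 = -0.222 - (-0.183739)(-0.222) = -0.26279.
Step k = 3:
  phi_33 = [rho(3) - phi_21 rho(2) - phi_22 rho(1)] / [1 - phi_21 rho(1) - phi_22 rho(2)]
    numerator   = -0.1826 - (-0.26279)(-0.1254) - (-0.183739)(-0.222) = -0.25634403
    denominator = 1 - (-0.26279)(-0.222) - (-0.183739)(-0.1254) = 0.91861966
  phi_33 = -0.25634403 / 0.91861966 = -0.2791.
Therefore phi_{33} = -0.2791.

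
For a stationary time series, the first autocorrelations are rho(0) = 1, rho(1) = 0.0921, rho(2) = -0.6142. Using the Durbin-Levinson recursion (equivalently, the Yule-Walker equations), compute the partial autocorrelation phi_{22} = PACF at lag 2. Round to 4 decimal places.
\phi_{22} = -0.6280

The PACF at lag k is phi_{kk}, the last component of the solution
to the Yule-Walker system G_k phi = r_k where
  (G_k)_{ij} = rho(|i - j|), (r_k)_i = rho(i), i,j = 1..k.
Equivalently, Durbin-Levinson gives phi_{kk} iteratively:
  phi_{11} = rho(1)
  phi_{kk} = [rho(k) - sum_{j=1..k-1} phi_{k-1,j} rho(k-j)]
            / [1 - sum_{j=1..k-1} phi_{k-1,j} rho(j)],
  phi_{k,j} = phi_{k-1,j} - phi_{kk} phi_{k-1,k-j},  j = 1..k-1.
Step k = 1:
  phi_11 = rho(1) = 0.0921.
Step k = 2:
  phi_22 = [rho(2) - phi_11 rho(1)] / [1 - phi_11 rho(1)] = [-0.6142 - (0.0921)(0.0921)] / [1 - (0.0921)(0.0921)]
         = -0.62268241 / 0.99151759 = -0.628.
Therefore phi_{22} = -0.6280.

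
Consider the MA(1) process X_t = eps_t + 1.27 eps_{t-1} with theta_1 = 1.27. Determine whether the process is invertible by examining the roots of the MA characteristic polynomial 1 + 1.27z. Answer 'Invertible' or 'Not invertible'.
\text{Not invertible}

The MA(q) characteristic polynomial is P(z) = 1 + 1.27z.
Invertibility requires all roots to lie outside the unit circle, i.e. |z| > 1 for every root.
This is linear in z: 1 + (1.27) z = 0  =>  z = -1/(1.27) = -0.787402,  |z| = 0.787402.
Moduli of all roots: 0.7874.
All moduli strictly greater than 1? No.
Verdict: Not invertible.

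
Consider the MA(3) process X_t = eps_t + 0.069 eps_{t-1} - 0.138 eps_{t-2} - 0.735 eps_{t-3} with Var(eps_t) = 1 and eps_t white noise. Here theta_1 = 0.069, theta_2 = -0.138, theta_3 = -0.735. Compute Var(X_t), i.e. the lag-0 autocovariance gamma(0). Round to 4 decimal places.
\gamma(0) = 1.5640

For an MA(q) process X_t = eps_t + sum_i theta_i eps_{t-i} with
Var(eps_t) = sigma^2, the variance is
  gamma(0) = sigma^2 * (1 + sum_i theta_i^2).
  sum_i theta_i^2 = (0.069)^2 + (-0.138)^2 + (-0.735)^2 = 0.004761 + 0.019044 + 0.540225 = 0.56403.
  gamma(0) = 1 * (1 + 0.56403) = 1 * 1.56403 = 1.56403, which rounds to 1.5640.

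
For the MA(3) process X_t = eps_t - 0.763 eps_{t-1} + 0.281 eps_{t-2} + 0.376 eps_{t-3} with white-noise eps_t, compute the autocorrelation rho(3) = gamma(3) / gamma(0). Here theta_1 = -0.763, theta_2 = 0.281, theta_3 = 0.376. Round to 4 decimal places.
\rho(3) = 0.2086

For an MA(q) process with theta_0 = 1, the autocovariance is
  gamma(k) = sigma^2 * sum_{i=0..q-k} theta_i * theta_{i+k},
and rho(k) = gamma(k) / gamma(0). Sigma^2 cancels.
  numerator   = (1)*(0.376) = 0.376.
  denominator = (1)^2 + (-0.763)^2 + (0.281)^2 + (0.376)^2 = 1.802506.
  rho(3) = 0.376 / 1.802506 = 0.2086.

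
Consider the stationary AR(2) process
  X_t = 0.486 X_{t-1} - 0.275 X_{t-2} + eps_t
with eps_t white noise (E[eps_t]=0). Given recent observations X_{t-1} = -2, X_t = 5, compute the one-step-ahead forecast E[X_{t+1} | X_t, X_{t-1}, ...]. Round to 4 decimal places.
E[X_{t+1} \mid \mathcal F_t] = 2.9800

For an AR(p) model X_t = c + sum_i phi_i X_{t-i} + eps_t, the
one-step-ahead conditional mean is
  E[X_{t+1} | X_t, ...] = c + sum_i phi_i X_{t+1-i}.
Substitute known values:
  E[X_{t+1} | ...] = (0.486) * (5) + (-0.275) * (-2)
                   = 2.9800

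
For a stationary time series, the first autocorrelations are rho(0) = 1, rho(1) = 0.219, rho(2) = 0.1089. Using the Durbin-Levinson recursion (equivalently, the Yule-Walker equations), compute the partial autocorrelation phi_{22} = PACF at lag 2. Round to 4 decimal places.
\phi_{22} = 0.0640

The PACF at lag k is phi_{kk}, the last component of the solution
to the Yule-Walker system G_k phi = r_k where
  (G_k)_{ij} = rho(|i - j|), (r_k)_i = rho(i), i,j = 1..k.
Equivalently, Durbin-Levinson gives phi_{kk} iteratively:
  phi_{11} = rho(1)
  phi_{kk} = [rho(k) - sum_{j=1..k-1} phi_{k-1,j} rho(k-j)]
            / [1 - sum_{j=1..k-1} phi_{k-1,j} rho(j)],
  phi_{k,j} = phi_{k-1,j} - phi_{kk} phi_{k-1,k-j},  j = 1..k-1.
Step k = 1:
  phi_11 = rho(1) = 0.219.
Step k = 2:
  phi_22 = [rho(2) - phi_11 rho(1)] / [1 - phi_11 rho(1)] = [0.1089 - (0.219)(0.219)] / [1 - (0.219)(0.219)]
         = 0.060939 / 0.952039 = 0.064.
Therefore phi_{22} = 0.0640.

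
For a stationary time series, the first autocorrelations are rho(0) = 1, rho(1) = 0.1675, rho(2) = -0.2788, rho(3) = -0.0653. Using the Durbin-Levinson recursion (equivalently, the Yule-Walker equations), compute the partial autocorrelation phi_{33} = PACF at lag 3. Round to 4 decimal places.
\phi_{33} = 0.0560

The PACF at lag k is phi_{kk}, the last component of the solution
to the Yule-Walker system G_k phi = r_k where
  (G_k)_{ij} = rho(|i - j|), (r_k)_i = rho(i), i,j = 1..k.
Equivalently, Durbin-Levinson gives phi_{kk} iteratively:
  phi_{11} = rho(1)
  phi_{kk} = [rho(k) - sum_{j=1..k-1} phi_{k-1,j} rho(k-j)]
            / [1 - sum_{j=1..k-1} phi_{k-1,j} rho(j)],
  phi_{k,j} = phi_{k-1,j} - phi_{kk} phi_{k-1,k-j},  j = 1..k-1.
Step k = 1:
  phi_11 = rho(1) = 0.1675.
Step k = 2:
  phi_22 = [rho(2) - phi_11 rho(1)] / [1 - phi_11 rho(1)] = [-0.2788 - (0.1675)(0.1675)] / [1 - (0.1675)(0.1675)]
         = -0.30685625 / 0.97194375 = -0.315714.
  Update: phi_21 = phi_11 - phi_22 phi_11 = 0.1675 - (-0.315714)(0.1675) = 0.220382.
Step k = 3:
  phi_33 = [rho(3) - phi_21 rho(2) - phi_22 rho(1)] / [1 - phi_21 rho(1) - phi_22 rho(2)]
    numerator   = -0.0653 - (0.220382)(-0.2788) - (-0.315714)(0.1675) = 0.04902462
    denominator = 1 - (0.220382)(0.1675) - (-0.315714)(-0.2788) = 0.87506494
  phi_33 = 0.04902462 / 0.87506494 = 0.056.
Therefore phi_{33} = 0.0560.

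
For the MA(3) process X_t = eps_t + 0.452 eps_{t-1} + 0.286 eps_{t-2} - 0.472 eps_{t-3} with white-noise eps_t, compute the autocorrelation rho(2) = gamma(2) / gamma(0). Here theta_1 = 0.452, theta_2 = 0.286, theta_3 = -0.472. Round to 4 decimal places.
\rho(2) = 0.0482

For an MA(q) process with theta_0 = 1, the autocovariance is
  gamma(k) = sigma^2 * sum_{i=0..q-k} theta_i * theta_{i+k},
and rho(k) = gamma(k) / gamma(0). Sigma^2 cancels.
  numerator   = (1)*(0.286) + (0.452)*(-0.472) = 0.072656.
  denominator = (1)^2 + (0.452)^2 + (0.286)^2 + (-0.472)^2 = 1.508884.
  rho(2) = 0.072656 / 1.508884 = 0.0482.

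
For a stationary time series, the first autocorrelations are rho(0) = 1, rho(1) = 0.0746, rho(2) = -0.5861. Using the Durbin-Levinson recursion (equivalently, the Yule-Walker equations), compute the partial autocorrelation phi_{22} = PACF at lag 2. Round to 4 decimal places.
\phi_{22} = -0.5950

The PACF at lag k is phi_{kk}, the last component of the solution
to the Yule-Walker system G_k phi = r_k where
  (G_k)_{ij} = rho(|i - j|), (r_k)_i = rho(i), i,j = 1..k.
Equivalently, Durbin-Levinson gives phi_{kk} iteratively:
  phi_{11} = rho(1)
  phi_{kk} = [rho(k) - sum_{j=1..k-1} phi_{k-1,j} rho(k-j)]
            / [1 - sum_{j=1..k-1} phi_{k-1,j} rho(j)],
  phi_{k,j} = phi_{k-1,j} - phi_{kk} phi_{k-1,k-j},  j = 1..k-1.
Step k = 1:
  phi_11 = rho(1) = 0.0746.
Step k = 2:
  phi_22 = [rho(2) - phi_11 rho(1)] / [1 - phi_11 rho(1)] = [-0.5861 - (0.0746)(0.0746)] / [1 - (0.0746)(0.0746)]
         = -0.59166516 / 0.99443484 = -0.595.
Therefore phi_{22} = -0.5950.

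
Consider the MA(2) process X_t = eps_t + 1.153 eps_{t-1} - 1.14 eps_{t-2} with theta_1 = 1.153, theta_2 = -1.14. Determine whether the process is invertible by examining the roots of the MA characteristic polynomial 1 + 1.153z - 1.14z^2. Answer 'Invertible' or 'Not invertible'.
\text{Not invertible}

The MA(q) characteristic polynomial is P(z) = 1 + 1.153z - 1.14z^2.
Invertibility requires all roots to lie outside the unit circle, i.e. |z| > 1 for every root.
Set 1 + (1.153) z + (-1.14) z^2 = 0, i.e. a z^2 + b z + c = 0 with a = -1.14, b = 1.153, c = 1.
Discriminant D = b^2 - 4ac = (1.153)^2 - 4*(-1.14)*1 = 1.329409 - (-4.56) = 5.889409.
D >= 0, so the roots are real: z = (-b +/- sqrt(D)) / (2a) = (-1.153 +/- 2.42681) / (-2.28).
  z_1 = (-1.153 + 2.42681) / (-2.28) = -0.5587,   |z_1| = 0.5587.
  z_2 = (-1.153 - 2.42681) / (-2.28) = 1.5701,   |z_2| = 1.5701.
Moduli of all roots: 0.5587, 1.5701.
All moduli strictly greater than 1? No.
Verdict: Not invertible.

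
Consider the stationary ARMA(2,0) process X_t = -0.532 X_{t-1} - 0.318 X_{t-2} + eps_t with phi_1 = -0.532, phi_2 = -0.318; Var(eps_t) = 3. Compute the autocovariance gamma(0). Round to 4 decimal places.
\gamma(0) = 3.9871

Multiply the model equation by X_{t-k} and take expectations. With theta_0 = psi_0 = 1 and psi_j the MA(infinity) weights, this gives
  gamma(k) - sum_i phi_i gamma(k-i) = c_k,
  c_k = sigma^2 * sum_{j=k..q} theta_j psi_{j-k}   (c_k = 0 for k > q),
using gamma(-m) = gamma(m).
Pure AR (q = 0): c_0 = sigma^2 = 3, c_k = 0 for k >= 1.
Equations for k = 0, 1, 2 (AR order 2, c_2 = 0):
  (E0) gamma(0) = phi_1 gamma(1) + phi_2 gamma(2) + c_0
  (E1) gamma(1) = phi_1 gamma(0) + phi_2 gamma(1) + c_1
  (E2) gamma(2) = phi_1 gamma(1) + phi_2 gamma(0)
From (E1): gamma(1) = A gamma(0) + B with
  A = phi_1 / (1 - phi_2) = -0.532 / 1.318 = -0.403642,   B = c_1 / (1 - phi_2) = 0 / 1.318 = 0.
Insert (E2) into (E0): gamma(0) (1 - phi_2^2) = phi_1 (1 + phi_2) gamma(1) + c_0.
  phi_1 (1 + phi_2) = (-0.532)(0.682) = -0.362824,   1 - phi_2^2 = 0.898876.
Replace gamma(1) by A gamma(0) + B and collect gamma(0):
  gamma(0) [0.898876 - (-0.362824)(-0.403642)] = c_0 = 3
  gamma(0) * 0.752425 = 3
  gamma(0) = 3 / 0.752425 = 3.987108.
Therefore gamma(0) = 3.9871 (to 4 decimal places).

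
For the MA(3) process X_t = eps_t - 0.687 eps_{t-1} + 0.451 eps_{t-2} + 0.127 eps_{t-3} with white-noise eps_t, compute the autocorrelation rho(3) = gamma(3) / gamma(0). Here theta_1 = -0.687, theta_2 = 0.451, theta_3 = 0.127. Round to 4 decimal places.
\rho(3) = 0.0751

For an MA(q) process with theta_0 = 1, the autocovariance is
  gamma(k) = sigma^2 * sum_{i=0..q-k} theta_i * theta_{i+k},
and rho(k) = gamma(k) / gamma(0). Sigma^2 cancels.
  numerator   = (1)*(0.127) = 0.127.
  denominator = (1)^2 + (-0.687)^2 + (0.451)^2 + (0.127)^2 = 1.691499.
  rho(3) = 0.127 / 1.691499 = 0.0751.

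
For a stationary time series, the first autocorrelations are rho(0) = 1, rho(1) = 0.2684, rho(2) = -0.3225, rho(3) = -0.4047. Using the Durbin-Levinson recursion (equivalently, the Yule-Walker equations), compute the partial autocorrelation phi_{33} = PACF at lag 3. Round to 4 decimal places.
\phi_{33} = -0.2200

The PACF at lag k is phi_{kk}, the last component of the solution
to the Yule-Walker system G_k phi = r_k where
  (G_k)_{ij} = rho(|i - j|), (r_k)_i = rho(i), i,j = 1..k.
Equivalently, Durbin-Levinson gives phi_{kk} iteratively:
  phi_{11} = rho(1)
  phi_{kk} = [rho(k) - sum_{j=1..k-1} phi_{k-1,j} rho(k-j)]
            / [1 - sum_{j=1..k-1} phi_{k-1,j} rho(j)],
  phi_{k,j} = phi_{k-1,j} - phi_{kk} phi_{k-1,k-j},  j = 1..k-1.
Step k = 1:
  phi_11 = rho(1) = 0.2684.
Step k = 2:
  phi_22 = [rho(2) - phi_11 rho(1)] / [1 - phi_11 rho(1)] = [-0.3225 - (0.2684)(0.2684)] / [1 - (0.2684)(0.2684)]
         = -0.39453856 / 0.92796144 = -0.425167.
  Update: phi_21 = phi_11 - phi_22 phi_11 = 0.2684 - (-0.425167)(0.2684) = 0.382515.
Step k = 3:
  phi_33 = [rho(3) - phi_21 rho(2) - phi_22 rho(1)] / [1 - phi_21 rho(1) - phi_22 rho(2)]
    numerator   = -0.4047 - (0.382515)(-0.3225) - (-0.425167)(0.2684) = -0.16722416
    denominator = 1 - (0.382515)(0.2684) - (-0.425167)(-0.3225) = 0.76021667
  phi_33 = -0.16722416 / 0.76021667 = -0.22.
Therefore phi_{33} = -0.2200.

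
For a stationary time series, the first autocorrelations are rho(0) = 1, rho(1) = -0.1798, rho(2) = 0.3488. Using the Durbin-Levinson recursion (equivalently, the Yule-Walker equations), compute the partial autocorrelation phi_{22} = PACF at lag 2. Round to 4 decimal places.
\phi_{22} = 0.3270

The PACF at lag k is phi_{kk}, the last component of the solution
to the Yule-Walker system G_k phi = r_k where
  (G_k)_{ij} = rho(|i - j|), (r_k)_i = rho(i), i,j = 1..k.
Equivalently, Durbin-Levinson gives phi_{kk} iteratively:
  phi_{11} = rho(1)
  phi_{kk} = [rho(k) - sum_{j=1..k-1} phi_{k-1,j} rho(k-j)]
            / [1 - sum_{j=1..k-1} phi_{k-1,j} rho(j)],
  phi_{k,j} = phi_{k-1,j} - phi_{kk} phi_{k-1,k-j},  j = 1..k-1.
Step k = 1:
  phi_11 = rho(1) = -0.1798.
Step k = 2:
  phi_22 = [rho(2) - phi_11 rho(1)] / [1 - phi_11 rho(1)] = [0.3488 - (-0.1798)(-0.1798)] / [1 - (-0.1798)(-0.1798)]
         = 0.31647196 / 0.96767196 = 0.327.
Therefore phi_{22} = 0.3270.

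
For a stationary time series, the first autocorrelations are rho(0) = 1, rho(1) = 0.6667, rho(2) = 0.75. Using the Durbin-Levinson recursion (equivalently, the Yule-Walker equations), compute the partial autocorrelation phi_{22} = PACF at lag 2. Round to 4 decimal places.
\phi_{22} = 0.5500

The PACF at lag k is phi_{kk}, the last component of the solution
to the Yule-Walker system G_k phi = r_k where
  (G_k)_{ij} = rho(|i - j|), (r_k)_i = rho(i), i,j = 1..k.
Equivalently, Durbin-Levinson gives phi_{kk} iteratively:
  phi_{11} = rho(1)
  phi_{kk} = [rho(k) - sum_{j=1..k-1} phi_{k-1,j} rho(k-j)]
            / [1 - sum_{j=1..k-1} phi_{k-1,j} rho(j)],
  phi_{k,j} = phi_{k-1,j} - phi_{kk} phi_{k-1,k-j},  j = 1..k-1.
Step k = 1:
  phi_11 = rho(1) = 0.6667.
Step k = 2:
  phi_22 = [rho(2) - phi_11 rho(1)] / [1 - phi_11 rho(1)] = [0.75 - (0.6667)(0.6667)] / [1 - (0.6667)(0.6667)]
         = 0.30551111 / 0.55551111 = 0.55.
Therefore phi_{22} = 0.5500.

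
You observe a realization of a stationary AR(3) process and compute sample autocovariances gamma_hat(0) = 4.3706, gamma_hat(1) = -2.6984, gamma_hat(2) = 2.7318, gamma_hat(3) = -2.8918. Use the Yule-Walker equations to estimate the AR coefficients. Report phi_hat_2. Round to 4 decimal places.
\hat\phi_{2} = 0.2620

The Yule-Walker equations for an AR(p) process read, in matrix form,
  Gamma_p phi = r_p,   with   (Gamma_p)_{ij} = gamma(|i - j|),
                       (r_p)_i = gamma(i),   i,j = 1..p.
Substitute the sample gammas (Toeplitz matrix and right-hand side of size 3):
  Gamma_p = [[4.3706, -2.6984, 2.7318], [-2.6984, 4.3706, -2.6984], [2.7318, -2.6984, 4.3706]]
  r_p     = [-2.6984, 2.7318, -2.8918]
Written out (R1..R3):
  (R1) 4.3706 phi_1 - 2.6984 phi_2 + 2.7318 phi_3 = -2.6984
  (R2) -2.6984 phi_1 + 4.3706 phi_2 - 2.6984 phi_3 = 2.7318
  (R3) 2.7318 phi_1 - 2.6984 phi_2 + 4.3706 phi_3 = -2.8918
Gaussian elimination:
  R2 <- R2 - (-2.6984/4.3706) R1 = R2 - (-0.617398) R1:  2.704613 phi_2 - 1.011792 phi_3 = 1.065813
  R3 <- R3 - (2.7318/4.3706) R1 = R3 - (0.62504) R1:  -1.011792 phi_2 + 2.663116 phi_3 = -1.205192
  R3 <- R3 - (-1.011792/2.704613) R2 = R3 - (-0.374099) R2:  2.284606 phi_3 = -0.806473
Back-substitution:
  phi_hat_3 = -0.806473 / 2.284606 = -0.353003
  phi_hat_2 = (1.065813 - (-1.011792)(-0.353003)) / 2.704613 = 0.262014
  phi_hat_1 = (-2.6984 - (-2.6984)(0.262014) - (2.7318)(-0.353003)) / 4.3706 = -0.23499
So phi_hat = [-0.2350, 0.2620, -0.3530].
Therefore phi_hat_2 = 0.2620.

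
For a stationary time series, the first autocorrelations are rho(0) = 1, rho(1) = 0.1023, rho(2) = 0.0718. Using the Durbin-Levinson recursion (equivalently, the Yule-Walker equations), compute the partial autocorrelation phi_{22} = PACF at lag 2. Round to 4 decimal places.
\phi_{22} = 0.0620

The PACF at lag k is phi_{kk}, the last component of the solution
to the Yule-Walker system G_k phi = r_k where
  (G_k)_{ij} = rho(|i - j|), (r_k)_i = rho(i), i,j = 1..k.
Equivalently, Durbin-Levinson gives phi_{kk} iteratively:
  phi_{11} = rho(1)
  phi_{kk} = [rho(k) - sum_{j=1..k-1} phi_{k-1,j} rho(k-j)]
            / [1 - sum_{j=1..k-1} phi_{k-1,j} rho(j)],
  phi_{k,j} = phi_{k-1,j} - phi_{kk} phi_{k-1,k-j},  j = 1..k-1.
Step k = 1:
  phi_11 = rho(1) = 0.1023.
Step k = 2:
  phi_22 = [rho(2) - phi_11 rho(1)] / [1 - phi_11 rho(1)] = [0.0718 - (0.1023)(0.1023)] / [1 - (0.1023)(0.1023)]
         = 0.06133471 / 0.98953471 = 0.062.
Therefore phi_{22} = 0.0620.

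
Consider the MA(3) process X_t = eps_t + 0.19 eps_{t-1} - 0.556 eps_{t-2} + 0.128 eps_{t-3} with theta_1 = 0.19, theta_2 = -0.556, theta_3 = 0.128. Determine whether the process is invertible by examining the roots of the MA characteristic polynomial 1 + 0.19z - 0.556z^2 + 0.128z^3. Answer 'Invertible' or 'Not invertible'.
\text{Invertible}

The MA(q) characteristic polynomial is P(z) = 1 + 0.19z - 0.556z^2 + 0.128z^3.
Invertibility requires all roots to lie outside the unit circle, i.e. |z| > 1 for every root.
Degree 3: look for a simple real root z0 first, then factor out (1 - z/z0) and solve the remaining quadratic.
Testing z0 = 2.5: P(2.5) = 1 + (0.19)(2.5) + (-0.556)(2.5)^2 + (0.128)(2.5)^3
  = 1 + (0.475) + (-3.475) + (2) = 0.  So z_0 = 2.5 is a root, |z_0| = 2.5.
Divide out the factor (1 - 0.4 z) = (1 - z/z0) (since 1/z0 = 0.4):
  P(z) = (1 - 0.4 z)(1 + (0.59) z + (-0.32) z^2)
  [check: z-coef 0.59 - (0.4) = 0.19; z^2-coef -0.32 - (0.4)(0.59) = -0.556; z^3-coef -(0.4)(-0.32) = 0.128.]
Remaining roots from the quadratic factor 1 + (0.59) z + (-0.32) z^2:
  Set 1 + (0.59) z + (-0.32) z^2 = 0, i.e. a z^2 + b z + c = 0 with a = -0.32, b = 0.59, c = 1.
  Discriminant D = b^2 - 4ac = (0.59)^2 - 4*(-0.32)*1 = 0.3481 - (-1.28) = 1.6281.
  D >= 0, so the roots are real: z = (-b +/- sqrt(D)) / (2a) = (-0.59 +/- 1.27597) / (-0.64).
    z_1 = (-0.59 + 1.27597) / (-0.64) = -1.0718,   |z_1| = 1.0718.
    z_2 = (-0.59 - 1.27597) / (-0.64) = 2.9156,   |z_2| = 2.9156.
Moduli of all roots: 2.5000, 1.0718, 2.9156.
All moduli strictly greater than 1? Yes.
Verdict: Invertible.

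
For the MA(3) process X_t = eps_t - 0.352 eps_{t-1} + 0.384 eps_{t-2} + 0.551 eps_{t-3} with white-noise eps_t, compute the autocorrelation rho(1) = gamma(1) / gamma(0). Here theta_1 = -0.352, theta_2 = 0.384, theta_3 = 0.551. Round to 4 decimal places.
\rho(1) = -0.1750

For an MA(q) process with theta_0 = 1, the autocovariance is
  gamma(k) = sigma^2 * sum_{i=0..q-k} theta_i * theta_{i+k},
and rho(k) = gamma(k) / gamma(0). Sigma^2 cancels.
  numerator   = (1)*(-0.352) + (-0.352)*(0.384) + (0.384)*(0.551) = -0.275584.
  denominator = (1)^2 + (-0.352)^2 + (0.384)^2 + (0.551)^2 = 1.574961.
  rho(1) = -0.275584 / 1.574961 = -0.1750.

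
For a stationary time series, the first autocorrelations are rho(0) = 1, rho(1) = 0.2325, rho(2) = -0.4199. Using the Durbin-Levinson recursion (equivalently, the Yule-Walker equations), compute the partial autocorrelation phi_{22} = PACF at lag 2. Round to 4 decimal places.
\phi_{22} = -0.5010

The PACF at lag k is phi_{kk}, the last component of the solution
to the Yule-Walker system G_k phi = r_k where
  (G_k)_{ij} = rho(|i - j|), (r_k)_i = rho(i), i,j = 1..k.
Equivalently, Durbin-Levinson gives phi_{kk} iteratively:
  phi_{11} = rho(1)
  phi_{kk} = [rho(k) - sum_{j=1..k-1} phi_{k-1,j} rho(k-j)]
            / [1 - sum_{j=1..k-1} phi_{k-1,j} rho(j)],
  phi_{k,j} = phi_{k-1,j} - phi_{kk} phi_{k-1,k-j},  j = 1..k-1.
Step k = 1:
  phi_11 = rho(1) = 0.2325.
Step k = 2:
  phi_22 = [rho(2) - phi_11 rho(1)] / [1 - phi_11 rho(1)] = [-0.4199 - (0.2325)(0.2325)] / [1 - (0.2325)(0.2325)]
         = -0.47395625 / 0.94594375 = -0.501.
Therefore phi_{22} = -0.5010.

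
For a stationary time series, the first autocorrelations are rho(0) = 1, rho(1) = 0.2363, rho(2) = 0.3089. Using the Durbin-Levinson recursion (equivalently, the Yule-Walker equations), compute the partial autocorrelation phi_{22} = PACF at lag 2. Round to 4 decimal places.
\phi_{22} = 0.2680

The PACF at lag k is phi_{kk}, the last component of the solution
to the Yule-Walker system G_k phi = r_k where
  (G_k)_{ij} = rho(|i - j|), (r_k)_i = rho(i), i,j = 1..k.
Equivalently, Durbin-Levinson gives phi_{kk} iteratively:
  phi_{11} = rho(1)
  phi_{kk} = [rho(k) - sum_{j=1..k-1} phi_{k-1,j} rho(k-j)]
            / [1 - sum_{j=1..k-1} phi_{k-1,j} rho(j)],
  phi_{k,j} = phi_{k-1,j} - phi_{kk} phi_{k-1,k-j},  j = 1..k-1.
Step k = 1:
  phi_11 = rho(1) = 0.2363.
Step k = 2:
  phi_22 = [rho(2) - phi_11 rho(1)] / [1 - phi_11 rho(1)] = [0.3089 - (0.2363)(0.2363)] / [1 - (0.2363)(0.2363)]
         = 0.25306231 / 0.94416231 = 0.268.
Therefore phi_{22} = 0.2680.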